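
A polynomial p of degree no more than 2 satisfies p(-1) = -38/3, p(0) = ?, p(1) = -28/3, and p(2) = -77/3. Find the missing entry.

The 3 known points determine the degree-2 polynomial uniquely.
Write p(s) = as^2 + bs + c. Substituting each data point gives a linear system:
  a - b + c = -38/3
  a + b + c = -28/3
  4a + 2b + c = -77/3
Solving the system yields a = -6, b = 5/3, c = -5.
So p(s) = -6s^2 + (5/3)s - 5.
Then p(0) = -5.

-5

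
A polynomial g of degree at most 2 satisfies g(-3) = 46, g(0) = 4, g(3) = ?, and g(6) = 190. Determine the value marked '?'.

52

On equispaced nodes a degree-2 polynomial has vanishing third forward difference, so
  - g(-3) + 3·g(0) - 3·g(3) + g(6) = 0.
Substituting the known values and solving for g(3):
  -3·g(3) = -156
  g(3) = 52.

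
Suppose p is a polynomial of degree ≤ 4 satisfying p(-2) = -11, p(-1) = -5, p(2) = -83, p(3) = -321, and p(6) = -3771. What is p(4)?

-875

Using the Lagrange interpolation formula with nodes -2, -1, 2, 3, 6:
  L_0(n) = (n + 1)(n - 2)(n - 3)(n - 6) / 160
  L_1(n) = (n + 2)(n - 2)(n - 3)(n - 6) / -84
  L_2(n) = (n + 2)(n + 1)(n - 3)(n - 6) / 48
  L_3(n) = (n + 2)(n + 1)(n - 2)(n - 6) / -60
  L_4(n) = (n + 2)(n + 1)(n - 2)(n - 3) / 672
Then p(n) = -11·L_0(n) - 5·L_1(n) - 83·L_2(n) - 321·L_3(n) - 3771·L_4(n).
Expanding and collecting terms gives p(n) = -2n^4 - 5n^3 - 3n^2 + 2n - 3.
Evaluating at n = 4: p(4) = -875.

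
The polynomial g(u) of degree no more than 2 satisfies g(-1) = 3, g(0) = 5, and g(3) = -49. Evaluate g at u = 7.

Using the Lagrange interpolation formula with nodes -1, 0, 3:
  L_0(u) = u(u - 3) / 4
  L_1(u) = (u + 1)(u - 3) / -3
  L_2(u) = (u + 1)u / 12
Then g(u) = 3·L_0(u) + 5·L_1(u) - 49·L_2(u).
Expanding and collecting terms gives g(u) = -5u^2 - 3u + 5.
Evaluating at u = 7: g(7) = -261.

-261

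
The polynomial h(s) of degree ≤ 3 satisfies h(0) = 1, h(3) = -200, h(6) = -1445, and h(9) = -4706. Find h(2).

-65

Write h(s) = as^3 + bs^2 + cs + d. Substituting each data point gives a linear system:
  d = 1
  27a + 9b + 3c + d = -200
  216a + 36b + 6c + d = -1445
  729a + 81b + 9c + d = -4706
Solving the system yields a = -6, b = -4, c = -1, d = 1.
So h(s) = -6s^3 - 4s^2 - s + 1.
Then h(2) = -65.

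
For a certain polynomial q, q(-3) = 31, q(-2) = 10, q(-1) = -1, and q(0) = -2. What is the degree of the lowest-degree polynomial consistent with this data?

Forward differences of the values at x = -3, -2, -1, 0:
  q  : 31  10  -1  -2
  Δ  : -21  -11  -1
  Δ^2: 10  10
  Δ^3: 0
The second differences are constant (10) and nonzero, while all higher differences vanish, so the minimal degree is 2.

2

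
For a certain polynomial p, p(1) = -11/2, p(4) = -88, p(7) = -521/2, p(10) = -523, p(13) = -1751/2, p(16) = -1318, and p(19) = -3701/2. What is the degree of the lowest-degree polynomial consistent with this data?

2

Forward differences of the values at s = 1, 4, 7, 10, 13, 16, 19:
  p  : -11/2  -88  -521/2  -523  -1751/2  -1318  -3701/2
  Δ  : -165/2  -345/2  -525/2  -705/2  -885/2  -1065/2
  Δ^2: -90  -90  -90  -90  -90
  Δ^3: 0  0  0  0
  Δ^4: 0  0  0
  Δ^5: 0  0
  Δ^6: 0
The second differences are constant (-90) and nonzero, while all higher differences vanish, so the minimal degree is 2.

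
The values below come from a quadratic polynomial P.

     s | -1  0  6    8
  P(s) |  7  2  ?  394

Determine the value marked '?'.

The 3 known points determine the degree-2 polynomial uniquely.
Write P(s) = as^2 + bs + c. Substituting each data point gives a linear system:
  a - b + c = 7
  c = 2
  64a + 8b + c = 394
Solving the system yields a = 6, b = 1, c = 2.
So P(s) = 6s^2 + s + 2.
Then P(6) = 224.

224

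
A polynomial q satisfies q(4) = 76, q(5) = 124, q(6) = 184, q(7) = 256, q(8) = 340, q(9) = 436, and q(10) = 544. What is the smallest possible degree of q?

2

Forward differences of the values at u = 4, 5, 6, 7, 8, 9, 10:
  q  : 76  124  184  256  340  436  544
  Δ  : 48  60  72  84  96  108
  Δ^2: 12  12  12  12  12
  Δ^3: 0  0  0  0
  Δ^4: 0  0  0
  Δ^5: 0  0
  Δ^6: 0
The second differences are constant (12) and nonzero, while all higher differences vanish, so the minimal degree is 2.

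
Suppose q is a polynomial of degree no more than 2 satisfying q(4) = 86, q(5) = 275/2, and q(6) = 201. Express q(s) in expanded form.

Write q(s) = as^2 + bs + c. Substituting each data point gives a linear system:
  16a + 4b + c = 86
  25a + 5b + c = 275/2
  36a + 6b + c = 201
Solving the system yields a = 6, b = -5/2, c = 0.
So q(s) = 6s^2 - (5/2)s.
Check: q(4) = 86. ✓

q(s) = 6s^2 - (5/2)s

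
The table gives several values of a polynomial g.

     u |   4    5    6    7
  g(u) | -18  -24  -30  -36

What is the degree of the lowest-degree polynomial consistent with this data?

Forward differences of the values at u = 4, 5, 6, 7:
  g  : -18  -24  -30  -36
  Δ  : -6  -6  -6
  Δ^2: 0  0
  Δ^3: 0
The first differences are constant (-6) and nonzero, while all higher differences vanish, so the minimal degree is 1.

1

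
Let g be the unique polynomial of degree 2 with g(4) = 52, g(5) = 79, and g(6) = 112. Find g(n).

g(n) = 3n^2 + 4

Using the Lagrange interpolation formula with nodes 4, 5, 6:
  L_0(n) = (n - 5)(n - 6) / 2
  L_1(n) = (n - 4)(n - 6) / -1
  L_2(n) = (n - 4)(n - 5) / 2
Then g(n) = 52·L_0(n) + 79·L_1(n) + 112·L_2(n).
Expanding and collecting terms gives g(n) = 3n^2 + 4.
Check: g(6) = 112. ✓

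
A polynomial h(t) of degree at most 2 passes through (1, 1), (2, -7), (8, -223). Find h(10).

Using the Lagrange interpolation formula with nodes 1, 2, 8:
  L_0(t) = (t - 2)(t - 8) / 7
  L_1(t) = (t - 1)(t - 8) / -6
  L_2(t) = (t - 1)(t - 2) / 42
Then h(t) = 1·L_0(t) - 7·L_1(t) - 223·L_2(t).
Expanding and collecting terms gives h(t) = -4t^2 + 4t + 1.
Evaluating at t = 10: h(10) = -359.

-359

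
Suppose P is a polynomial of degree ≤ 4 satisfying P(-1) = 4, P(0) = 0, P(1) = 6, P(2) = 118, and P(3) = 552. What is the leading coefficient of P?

Write P(x) = ax^4 + bx^3 + cx^2 + dx + e. Substituting each data point gives a linear system:
  a - b + c - d + e = 4
  e = 0
  a + b + c + d + e = 6
  16a + 8b + 4c + 2d + e = 118
  81a + 27b + 9c + 3d + e = 552
Solving the system yields a = 5, b = 6, c = 0, d = -5, e = 0.
So P(x) = 5x⁴ + 6x³ - 5x.
The leading coefficient is 5.

5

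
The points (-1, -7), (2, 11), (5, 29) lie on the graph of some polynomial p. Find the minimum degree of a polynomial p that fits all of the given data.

Forward differences of the values at x = -1, 2, 5:
  p  : -7  11  29
  Δ  : 18  18
  Δ^2: 0
The first differences are constant (18) and nonzero, while all higher differences vanish, so the minimal degree is 1.

1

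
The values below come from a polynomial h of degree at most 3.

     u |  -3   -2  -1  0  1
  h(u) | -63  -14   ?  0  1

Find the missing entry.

On equispaced nodes a degree-3 polynomial has vanishing fourth forward difference, so
  h(-3) - 4·h(-2) + 6·h(-1) - 4·h(0) + h(1) = 0.
Substituting the known values and solving for h(-1):
  6·h(-1) = 6
  h(-1) = 1.

1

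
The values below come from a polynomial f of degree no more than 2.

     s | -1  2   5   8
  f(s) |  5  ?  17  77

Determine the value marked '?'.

On equispaced nodes a degree-2 polynomial has vanishing third forward difference, so
  - f(-1) + 3·f(2) - 3·f(5) + f(8) = 0.
Substituting the known values and solving for f(2):
  3·f(2) = -21
  f(2) = -7.

-7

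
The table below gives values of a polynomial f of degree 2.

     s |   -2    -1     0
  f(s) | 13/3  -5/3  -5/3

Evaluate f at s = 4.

175/3

Using the Lagrange interpolation formula with nodes -2, -1, 0:
  L_0(s) = (s + 1)s / 2
  L_1(s) = (s + 2)s / -1
  L_2(s) = (s + 2)(s + 1) / 2
Then f(s) = 13/3·L_0(s) - 5/3·L_1(s) - 5/3·L_2(s).
Expanding and collecting terms gives f(s) = 3s^2 + 3s - 5/3.
Evaluating at s = 4: f(4) = 175/3.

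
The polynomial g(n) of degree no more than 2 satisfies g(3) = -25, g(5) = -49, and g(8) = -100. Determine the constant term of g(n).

-4

Write g(n) = an^2 + bn + c. Substituting each data point gives a linear system:
  9a + 3b + c = -25
  25a + 5b + c = -49
  64a + 8b + c = -100
Solving the system yields a = -1, b = -4, c = -4.
So g(n) = -n^2 - 4n - 4.
The constant term is -4.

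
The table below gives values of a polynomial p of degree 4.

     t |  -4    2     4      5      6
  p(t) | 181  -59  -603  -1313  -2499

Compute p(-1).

Using the Lagrange interpolation formula with nodes -4, 2, 4, 5, 6:
  L_0(t) = (t - 2)(t - 4)(t - 5)(t - 6) / 4320
  L_1(t) = (t + 4)(t - 4)(t - 5)(t - 6) / -144
  L_2(t) = (t + 4)(t - 2)(t - 5)(t - 6) / 32
  L_3(t) = (t + 4)(t - 2)(t - 4)(t - 6) / -27
  L_4(t) = (t + 4)(t - 2)(t - 4)(t - 5) / 80
Then p(t) = 181·L_0(t) - 59·L_1(t) - 603·L_2(t) - 1313·L_3(t) - 2499·L_4(t).
Expanding and collecting terms gives p(t) = -t⁴ - 6t³ + 3t² - 2t - 3.
Evaluating at t = -1: p(-1) = 7.

7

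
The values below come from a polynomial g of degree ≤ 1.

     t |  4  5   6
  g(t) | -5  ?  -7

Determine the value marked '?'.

-6

On equispaced nodes a degree-1 polynomial has vanishing second forward difference, so
  g(4) - 2·g(5) + g(6) = 0.
Substituting the known values and solving for g(5):
  -2·g(5) = 12
  g(5) = -6.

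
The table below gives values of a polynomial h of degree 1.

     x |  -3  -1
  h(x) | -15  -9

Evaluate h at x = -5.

-21

Write h(x) = ax + b. Substituting each data point gives a linear system:
  -3a + b = -15
  -a + b = -9
Solving the system yields a = 3, b = -6.
So h(x) = 3x - 6.
Then h(-5) = -21.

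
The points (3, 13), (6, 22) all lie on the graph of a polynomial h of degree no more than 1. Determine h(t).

Write h(t) = at + b. Substituting each data point gives a linear system:
  3a + b = 13
  6a + b = 22
Solving the system yields a = 3, b = 4.
So h(t) = 3t + 4.
Check: h(3) = 13. ✓

h(t) = 3t + 4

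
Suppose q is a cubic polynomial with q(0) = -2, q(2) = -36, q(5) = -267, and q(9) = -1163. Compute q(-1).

Using the Lagrange interpolation formula with nodes 0, 2, 5, 9:
  L_0(s) = (s - 2)(s - 5)(s - 9) / -90
  L_1(s) = s(s - 5)(s - 9) / 42
  L_2(s) = s(s - 2)(s - 9) / -60
  L_3(s) = s(s - 2)(s - 5) / 252
Then q(s) = -2·L_0(s) - 36·L_1(s) - 267·L_2(s) - 1163·L_3(s).
Expanding and collecting terms gives q(s) = -s^3 - 5s^2 - 3s - 2.
Evaluating at s = -1: q(-1) = -3.

-3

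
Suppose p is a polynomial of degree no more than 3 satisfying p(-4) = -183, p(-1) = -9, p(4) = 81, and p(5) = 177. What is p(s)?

p(s) = 2s^3 - 3s^2 + s - 3

Write p(s) = as^3 + bs^2 + cs + d. Substituting each data point gives a linear system:
  -64a + 16b - 4c + d = -183
  -a + b - c + d = -9
  64a + 16b + 4c + d = 81
  125a + 25b + 5c + d = 177
Solving the system yields a = 2, b = -3, c = 1, d = -3.
So p(s) = 2s^3 - 3s^2 + s - 3.
Check: p(-1) = -9. ✓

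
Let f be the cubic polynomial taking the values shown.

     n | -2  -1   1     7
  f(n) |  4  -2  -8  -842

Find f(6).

Write f(n) = an^3 + bn^2 + cn + d. Substituting each data point gives a linear system:
  -8a + 4b - 2c + d = 4
  -a + b - c + d = -2
  a + b + c + d = -8
  343a + 49b + 7c + d = -842
Solving the system yields a = -2, b = -3, c = -1, d = -2.
So f(n) = -2n^3 - 3n^2 - n - 2.
Then f(6) = -548.

-548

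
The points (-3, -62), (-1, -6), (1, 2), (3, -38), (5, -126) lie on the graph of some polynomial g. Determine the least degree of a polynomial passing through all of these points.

2

Forward differences of the values at s = -3, -1, 1, 3, 5:
  g  : -62  -6  2  -38  -126
  Δ  : 56  8  -40  -88
  Δ^2: -48  -48  -48
  Δ^3: 0  0
  Δ^4: 0
The second differences are constant (-48) and nonzero, while all higher differences vanish, so the minimal degree is 2.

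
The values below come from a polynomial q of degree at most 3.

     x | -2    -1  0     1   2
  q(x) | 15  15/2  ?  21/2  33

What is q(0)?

The 4 known points determine the degree-3 polynomial uniquely.
Write q(x) = ax^3 + bx^2 + cx + d. Substituting each data point gives a linear system:
  -8a + 4b - 2c + d = 15
  -a + b - c + d = 15/2
  a + b + c + d = 21/2
  8a + 4b + 2c + d = 33
Solving the system yields a = 1, b = 5, c = 1/2, d = 4.
So q(x) = x^3 + 5x^2 + (1/2)x + 4.
Then q(0) = 4.

4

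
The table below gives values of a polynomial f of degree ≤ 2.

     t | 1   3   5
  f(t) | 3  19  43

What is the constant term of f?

Write f(t) = at^2 + bt + c. Substituting each data point gives a linear system:
  a + b + c = 3
  9a + 3b + c = 19
  25a + 5b + c = 43
Solving the system yields a = 1, b = 4, c = -2.
So f(t) = t^2 + 4t - 2.
The constant term is -2.

-2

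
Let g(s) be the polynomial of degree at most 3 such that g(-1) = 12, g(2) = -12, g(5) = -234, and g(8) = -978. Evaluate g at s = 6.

-408

Forward differences of the values at s = -1, 2, 5, 8:
  g  : 12  -12  -234  -978
  Δ  : -24  -222  -744
  Δ^2: -198  -522
  Δ^3: -324
The third differences are constant, confirming degree 3.
Interpolating (Newton forward form) and evaluating at s = 6 gives g(6) = -408.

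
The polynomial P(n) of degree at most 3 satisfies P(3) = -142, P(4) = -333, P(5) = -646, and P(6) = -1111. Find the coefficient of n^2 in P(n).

-1

Write P(n) = an^3 + bn^2 + cn + d. Substituting each data point gives a linear system:
  27a + 9b + 3c + d = -142
  64a + 16b + 4c + d = -333
  125a + 25b + 5c + d = -646
  216a + 36b + 6c + d = -1111
Solving the system yields a = -5, b = -1, c = 1, d = -1.
So P(n) = -5n^3 - n^2 + n - 1.
The coefficient of n^2 is -1.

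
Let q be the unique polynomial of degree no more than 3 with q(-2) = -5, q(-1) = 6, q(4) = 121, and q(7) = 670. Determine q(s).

Write q(s) = as^3 + bs^2 + cs + d. Substituting each data point gives a linear system:
  -8a + 4b - 2c + d = -5
  -a + b - c + d = 6
  64a + 16b + 4c + d = 121
  343a + 49b + 7c + d = 670
Solving the system yields a = 2, b = 0, c = -3, d = 5.
So q(s) = 2s^3 - 3s + 5.
Check: q(-1) = 6. ✓

q(s) = 2s^3 - 3s + 5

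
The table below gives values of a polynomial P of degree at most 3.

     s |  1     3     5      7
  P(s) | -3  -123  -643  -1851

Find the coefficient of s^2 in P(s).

4

Write P(s) = as^3 + bs^2 + cs + d. Substituting each data point gives a linear system:
  a + b + c + d = -3
  27a + 9b + 3c + d = -123
  125a + 25b + 5c + d = -643
  343a + 49b + 7c + d = -1851
Solving the system yields a = -6, b = 4, c = 2, d = -3.
So P(s) = -6s^3 + 4s^2 + 2s - 3.
The coefficient of s^2 is 4.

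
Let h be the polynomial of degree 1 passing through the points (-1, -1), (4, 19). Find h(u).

h(u) = 4u + 3

Using the Lagrange interpolation formula with nodes -1, 4:
  L_0(u) = (u - 4) / -5
  L_1(u) = (u + 1) / 5
Then h(u) = -1·L_0(u) + 19·L_1(u).
Expanding and collecting terms gives h(u) = 4u + 3.
Check: h(4) = 19. ✓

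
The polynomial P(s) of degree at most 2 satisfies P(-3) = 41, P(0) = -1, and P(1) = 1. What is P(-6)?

155

Using the Lagrange interpolation formula with nodes -3, 0, 1:
  L_0(s) = s(s - 1) / 12
  L_1(s) = (s + 3)(s - 1) / -3
  L_2(s) = (s + 3)s / 4
Then P(s) = 41·L_0(s) - 1·L_1(s) + 1·L_2(s).
Expanding and collecting terms gives P(s) = 4s² - 2s - 1.
Evaluating at s = -6: P(-6) = 155.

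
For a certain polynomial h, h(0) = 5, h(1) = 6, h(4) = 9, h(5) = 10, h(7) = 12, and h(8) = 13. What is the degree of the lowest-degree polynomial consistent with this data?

Divided differences on the nodes 0, 1, 4, 5, 7, 8:
  order 0: 5  6  9  10  12  13
  order 1: 1  1  1  1  1
  order 2: 0  0  0  0
  order 3: 0  0  0
  order 4: 0  0
  order 5: 0
The order-1 divided differences are all 1 (nonzero) and every higher order vanishes, so the data lies on a polynomial of degree exactly 1.

1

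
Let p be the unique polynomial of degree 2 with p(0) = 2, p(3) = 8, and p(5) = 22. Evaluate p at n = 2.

Using the Lagrange interpolation formula with nodes 0, 3, 5:
  L_0(n) = (n - 3)(n - 5) / 15
  L_1(n) = n(n - 5) / -6
  L_2(n) = n(n - 3) / 10
Then p(n) = 2·L_0(n) + 8·L_1(n) + 22·L_2(n).
Expanding and collecting terms gives p(n) = n² - n + 2.
Evaluating at n = 2: p(2) = 4.

4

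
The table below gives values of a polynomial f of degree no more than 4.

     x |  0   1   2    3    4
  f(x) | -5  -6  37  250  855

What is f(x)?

Write f(x) = ax^4 + bx^3 + cx^2 + dx + e. Substituting each data point gives a linear system:
  e = -5
  a + b + c + d + e = -6
  16a + 8b + 4c + 2d + e = 37
  81a + 27b + 9c + 3d + e = 250
  256a + 64b + 16c + 4d + e = 855
Solving the system yields a = 4, b = -3, c = 3, d = -5, e = -5.
So f(x) = 4x⁴ - 3x³ + 3x² - 5x - 5.
Check: f(0) = -5. ✓

f(x) = 4x^4 - 3x^3 + 3x^2 - 5x - 5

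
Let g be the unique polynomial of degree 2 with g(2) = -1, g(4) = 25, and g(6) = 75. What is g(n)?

Write g(n) = an^2 + bn + c. Substituting each data point gives a linear system:
  4a + 2b + c = -1
  16a + 4b + c = 25
  36a + 6b + c = 75
Solving the system yields a = 3, b = -5, c = -3.
So g(n) = 3n^2 - 5n - 3.
Check: g(4) = 25. ✓

g(n) = 3n^2 - 5n - 3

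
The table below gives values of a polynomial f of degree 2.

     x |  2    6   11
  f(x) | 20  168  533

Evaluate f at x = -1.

-7

Using the Lagrange interpolation formula with nodes 2, 6, 11:
  L_0(x) = (x - 6)(x - 11) / 36
  L_1(x) = (x - 2)(x - 11) / -20
  L_2(x) = (x - 2)(x - 6) / 45
Then f(x) = 20·L_0(x) + 168·L_1(x) + 533·L_2(x).
Expanding and collecting terms gives f(x) = 4x² + 5x - 6.
Evaluating at x = -1: f(-1) = -7.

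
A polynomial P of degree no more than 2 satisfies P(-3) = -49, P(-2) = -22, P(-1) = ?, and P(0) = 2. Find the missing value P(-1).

-5

The 3 known points determine the degree-2 polynomial uniquely.
Write P(t) = at^2 + bt + c. Substituting each data point gives a linear system:
  9a - 3b + c = -49
  4a - 2b + c = -22
  c = 2
Solving the system yields a = -5, b = 2, c = 2.
So P(t) = -5t^2 + 2t + 2.
Then P(-1) = -5.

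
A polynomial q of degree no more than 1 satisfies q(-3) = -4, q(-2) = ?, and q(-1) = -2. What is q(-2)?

-3

On equispaced nodes a degree-1 polynomial has vanishing second forward difference, so
  q(-3) - 2·q(-2) + q(-1) = 0.
Substituting the known values and solving for q(-2):
  -2·q(-2) = 6
  q(-2) = -3.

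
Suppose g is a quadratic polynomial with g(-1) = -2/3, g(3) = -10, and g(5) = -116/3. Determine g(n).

g(n) = -2n^2 + (5/3)n + 3

Using the Lagrange interpolation formula with nodes -1, 3, 5:
  L_0(n) = (n - 3)(n - 5) / 24
  L_1(n) = (n + 1)(n - 5) / -8
  L_2(n) = (n + 1)(n - 3) / 12
Then g(n) = -2/3·L_0(n) - 10·L_1(n) - 116/3·L_2(n).
Expanding and collecting terms gives g(n) = -2n^2 + (5/3)n + 3.
Check: g(-1) = -2/3. ✓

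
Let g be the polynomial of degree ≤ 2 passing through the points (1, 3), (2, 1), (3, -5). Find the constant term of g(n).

1

Write g(n) = an^2 + bn + c. Substituting each data point gives a linear system:
  a + b + c = 3
  4a + 2b + c = 1
  9a + 3b + c = -5
Solving the system yields a = -2, b = 4, c = 1.
So g(n) = -2n^2 + 4n + 1.
The constant term is 1.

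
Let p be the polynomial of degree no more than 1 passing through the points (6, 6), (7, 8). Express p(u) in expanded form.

p(u) = 2u - 6

Write p(u) = au + b. Substituting each data point gives a linear system:
  6a + b = 6
  7a + b = 8
Solving the system yields a = 2, b = -6.
So p(u) = 2u - 6.
Check: p(6) = 6. ✓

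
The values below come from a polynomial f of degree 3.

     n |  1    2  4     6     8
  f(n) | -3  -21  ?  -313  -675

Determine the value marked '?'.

The 4 known points determine the degree-3 polynomial uniquely.
Write f(n) = an^3 + bn^2 + cn + d. Substituting each data point gives a linear system:
  a + b + c + d = -3
  8a + 4b + 2c + d = -21
  216a + 36b + 6c + d = -313
  512a + 64b + 8c + d = -675
Solving the system yields a = -1, b = -2, c = -5, d = 5.
So f(n) = -n^3 - 2n^2 - 5n + 5.
Then f(4) = -111.

-111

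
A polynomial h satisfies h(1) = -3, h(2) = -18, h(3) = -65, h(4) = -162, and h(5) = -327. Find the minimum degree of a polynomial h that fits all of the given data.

Forward differences of the values at s = 1, 2, 3, 4, 5:
  h  : -3  -18  -65  -162  -327
  Δ  : -15  -47  -97  -165
  Δ^2: -32  -50  -68
  Δ^3: -18  -18
  Δ^4: 0
The third differences are constant (-18) and nonzero, while all higher differences vanish, so the minimal degree is 3.

3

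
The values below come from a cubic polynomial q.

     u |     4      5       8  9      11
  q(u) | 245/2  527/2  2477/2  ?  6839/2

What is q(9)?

3615/2

The 4 known points determine the degree-3 polynomial uniquely.
Write q(u) = au^3 + bu^2 + cu + d. Substituting each data point gives a linear system:
  64a + 16b + 4c + d = 245/2
  125a + 25b + 5c + d = 527/2
  512a + 64b + 8c + d = 2477/2
  1331a + 121b + 11c + d = 6839/2
Solving the system yields a = 3, b = -5, c = 3, d = -3/2.
So q(u) = 3u^3 - 5u^2 + 3u - 3/2.
Then q(9) = 3615/2.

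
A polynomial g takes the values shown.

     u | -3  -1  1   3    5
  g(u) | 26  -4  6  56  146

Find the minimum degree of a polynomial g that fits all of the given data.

2

Forward differences of the values at u = -3, -1, 1, 3, 5:
  g  : 26  -4  6  56  146
  Δ  : -30  10  50  90
  Δ^2: 40  40  40
  Δ^3: 0  0
  Δ^4: 0
The second differences are constant (40) and nonzero, while all higher differences vanish, so the minimal degree is 2.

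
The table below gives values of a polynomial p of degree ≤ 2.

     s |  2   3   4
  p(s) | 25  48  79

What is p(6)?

165

Using the Lagrange interpolation formula with nodes 2, 3, 4:
  L_0(s) = (s - 3)(s - 4) / 2
  L_1(s) = (s - 2)(s - 4) / -1
  L_2(s) = (s - 2)(s - 3) / 2
Then p(s) = 25·L_0(s) + 48·L_1(s) + 79·L_2(s).
Expanding and collecting terms gives p(s) = 4s^2 + 3s + 3.
Evaluating at s = 6: p(6) = 165.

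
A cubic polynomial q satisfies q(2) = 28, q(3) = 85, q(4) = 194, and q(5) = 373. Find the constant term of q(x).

Write q(x) = ax^3 + bx^2 + cx + d. Substituting each data point gives a linear system:
  8a + 4b + 2c + d = 28
  27a + 9b + 3c + d = 85
  64a + 16b + 4c + d = 194
  125a + 25b + 5c + d = 373
Solving the system yields a = 3, b = -1, c = 5, d = -2.
So q(x) = 3x^3 - x^2 + 5x - 2.
The constant term is -2.

-2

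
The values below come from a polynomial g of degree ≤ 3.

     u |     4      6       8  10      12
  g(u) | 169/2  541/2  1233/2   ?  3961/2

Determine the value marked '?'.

2341/2

The 4 known points determine the degree-3 polynomial uniquely.
Write g(u) = au^3 + bu^2 + cu + d. Substituting each data point gives a linear system:
  64a + 16b + 4c + d = 169/2
  216a + 36b + 6c + d = 541/2
  512a + 64b + 8c + d = 1233/2
  1728a + 144b + 12c + d = 3961/2
Solving the system yields a = 1, b = 2, c = -3, d = 1/2.
So g(u) = u^3 + 2u^2 - 3u + 1/2.
Then g(10) = 2341/2.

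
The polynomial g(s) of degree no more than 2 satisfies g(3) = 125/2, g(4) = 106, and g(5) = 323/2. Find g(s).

Using the Lagrange interpolation formula with nodes 3, 4, 5:
  L_0(s) = (s - 4)(s - 5) / 2
  L_1(s) = (s - 3)(s - 5) / -1
  L_2(s) = (s - 3)(s - 4) / 2
Then g(s) = 125/2·L_0(s) + 106·L_1(s) + 323/2·L_2(s).
Expanding and collecting terms gives g(s) = 6s^2 + (3/2)s + 4.
Check: g(3) = 125/2. ✓

g(s) = 6s^2 + (3/2)s + 4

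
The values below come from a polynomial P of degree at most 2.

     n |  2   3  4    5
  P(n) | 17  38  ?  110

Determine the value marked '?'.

69

On equispaced nodes a degree-2 polynomial has vanishing third forward difference, so
  - P(2) + 3·P(3) - 3·P(4) + P(5) = 0.
Substituting the known values and solving for P(4):
  -3·P(4) = -207
  P(4) = 69.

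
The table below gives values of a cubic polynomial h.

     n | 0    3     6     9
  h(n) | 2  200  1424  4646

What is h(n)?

h(n) = 6n^3 + 3n^2 + 3n + 2

Using the Lagrange interpolation formula with nodes 0, 3, 6, 9:
  L_0(n) = (n - 3)(n - 6)(n - 9) / -162
  L_1(n) = n(n - 6)(n - 9) / 54
  L_2(n) = n(n - 3)(n - 9) / -54
  L_3(n) = n(n - 3)(n - 6) / 162
Then h(n) = 2·L_0(n) + 200·L_1(n) + 1424·L_2(n) + 4646·L_3(n).
Expanding and collecting terms gives h(n) = 6n³ + 3n² + 3n + 2.
Check: h(3) = 200. ✓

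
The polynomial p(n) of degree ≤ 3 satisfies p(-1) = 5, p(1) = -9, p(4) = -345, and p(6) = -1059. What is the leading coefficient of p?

Write p(n) = an^3 + bn^2 + cn + d. Substituting each data point gives a linear system:
  -a + b - c + d = 5
  a + b + c + d = -9
  64a + 16b + 4c + d = -345
  216a + 36b + 6c + d = -1059
Solving the system yields a = -4, b = -5, c = -3, d = 3.
So p(n) = -4n^3 - 5n^2 - 3n + 3.
The leading coefficient is -4.

-4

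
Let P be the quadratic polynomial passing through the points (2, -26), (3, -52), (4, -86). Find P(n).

P(n) = -4n^2 - 6n + 2

Using the Lagrange interpolation formula with nodes 2, 3, 4:
  L_0(n) = (n - 3)(n - 4) / 2
  L_1(n) = (n - 2)(n - 4) / -1
  L_2(n) = (n - 2)(n - 3) / 2
Then P(n) = -26·L_0(n) - 52·L_1(n) - 86·L_2(n).
Expanding and collecting terms gives P(n) = -4n² - 6n + 2.
Check: P(3) = -52. ✓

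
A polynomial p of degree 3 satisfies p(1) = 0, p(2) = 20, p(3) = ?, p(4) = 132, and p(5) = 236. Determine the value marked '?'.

62

On equispaced nodes a degree-3 polynomial has vanishing fourth forward difference, so
  p(1) - 4·p(2) + 6·p(3) - 4·p(4) + p(5) = 0.
Substituting the known values and solving for p(3):
  6·p(3) = 372
  p(3) = 62.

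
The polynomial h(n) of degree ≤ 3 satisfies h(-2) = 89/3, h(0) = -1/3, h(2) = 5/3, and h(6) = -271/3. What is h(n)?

h(n) = -n^3 + 4n^2 - 3n - 1/3

Write h(n) = an^3 + bn^2 + cn + d. Substituting each data point gives a linear system:
  -8a + 4b - 2c + d = 89/3
  d = -1/3
  8a + 4b + 2c + d = 5/3
  216a + 36b + 6c + d = -271/3
Solving the system yields a = -1, b = 4, c = -3, d = -1/3.
So h(n) = -n³ + 4n² - 3n - 1/3.
Check: h(0) = -1/3. ✓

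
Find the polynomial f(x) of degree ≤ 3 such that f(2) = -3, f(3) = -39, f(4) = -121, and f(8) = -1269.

f(x) = -3x^3 + 4x^2 + x + 3

Write f(x) = ax^3 + bx^2 + cx + d. Substituting each data point gives a linear system:
  8a + 4b + 2c + d = -3
  27a + 9b + 3c + d = -39
  64a + 16b + 4c + d = -121
  512a + 64b + 8c + d = -1269
Solving the system yields a = -3, b = 4, c = 1, d = 3.
So f(x) = -3x³ + 4x² + x + 3.
Check: f(3) = -39. ✓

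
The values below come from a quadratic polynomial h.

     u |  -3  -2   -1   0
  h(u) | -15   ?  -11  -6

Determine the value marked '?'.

-14

The 3 known points determine the degree-2 polynomial uniquely.
Write h(u) = au^2 + bu + c. Substituting each data point gives a linear system:
  9a - 3b + c = -15
  a - b + c = -11
  c = -6
Solving the system yields a = 1, b = 6, c = -6.
So h(u) = u² + 6u - 6.
Then h(-2) = -14.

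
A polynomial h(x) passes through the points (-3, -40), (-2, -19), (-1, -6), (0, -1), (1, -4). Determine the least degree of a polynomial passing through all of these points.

Forward differences of the values at x = -3, -2, -1, 0, 1:
  h  : -40  -19  -6  -1  -4
  Δ  : 21  13  5  -3
  Δ^2: -8  -8  -8
  Δ^3: 0  0
  Δ^4: 0
The second differences are constant (-8) and nonzero, while all higher differences vanish, so the minimal degree is 2.

2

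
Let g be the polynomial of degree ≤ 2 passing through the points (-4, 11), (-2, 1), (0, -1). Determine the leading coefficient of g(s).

Write g(s) = as^2 + bs + c. Substituting each data point gives a linear system:
  16a - 4b + c = 11
  4a - 2b + c = 1
  c = -1
Solving the system yields a = 1, b = 1, c = -1.
So g(s) = s² + s - 1.
The leading coefficient is 1.

1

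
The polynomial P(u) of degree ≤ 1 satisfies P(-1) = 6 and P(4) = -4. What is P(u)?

Using the Lagrange interpolation formula with nodes -1, 4:
  L_0(u) = (u - 4) / -5
  L_1(u) = (u + 1) / 5
Then P(u) = 6·L_0(u) - 4·L_1(u).
Expanding and collecting terms gives P(u) = -2u + 4.
Check: P(4) = -4. ✓

P(u) = -2u + 4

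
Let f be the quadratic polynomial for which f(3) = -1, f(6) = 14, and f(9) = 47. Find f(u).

Write f(u) = au^2 + bu + c. Substituting each data point gives a linear system:
  9a + 3b + c = -1
  36a + 6b + c = 14
  81a + 9b + c = 47
Solving the system yields a = 1, b = -4, c = 2.
So f(u) = u^2 - 4u + 2.
Check: f(9) = 47. ✓

f(u) = u^2 - 4u + 2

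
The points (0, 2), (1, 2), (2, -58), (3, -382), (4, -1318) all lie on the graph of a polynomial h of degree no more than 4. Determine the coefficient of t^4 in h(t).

-6

Write h(t) = at^4 + bt^3 + ct^2 + dt + e. Substituting each data point gives a linear system:
  e = 2
  a + b + c + d + e = 2
  16a + 8b + 4c + 2d + e = -58
  81a + 27b + 9c + 3d + e = -382
  256a + 64b + 16c + 4d + e = -1318
Solving the system yields a = -6, b = 2, c = 6, d = -2, e = 2.
So h(t) = -6t^4 + 2t^3 + 6t^2 - 2t + 2.
The leading coefficient is -6.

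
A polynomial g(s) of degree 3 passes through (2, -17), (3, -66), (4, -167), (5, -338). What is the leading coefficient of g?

-3

Write g(s) = as^3 + bs^2 + cs + d. Substituting each data point gives a linear system:
  8a + 4b + 2c + d = -17
  27a + 9b + 3c + d = -66
  64a + 16b + 4c + d = -167
  125a + 25b + 5c + d = -338
Solving the system yields a = -3, b = 1, c = 3, d = -3.
So g(s) = -3s³ + s² + 3s - 3.
The leading coefficient is -3.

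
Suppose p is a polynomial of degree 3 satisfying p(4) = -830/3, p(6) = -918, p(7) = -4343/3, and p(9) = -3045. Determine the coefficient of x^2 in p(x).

-5/3

Write p(x) = ax^3 + bx^2 + cx + d. Substituting each data point gives a linear system:
  64a + 16b + 4c + d = -830/3
  216a + 36b + 6c + d = -918
  343a + 49b + 7c + d = -4343/3
  729a + 81b + 9c + d = -3045
Solving the system yields a = -4, b = -5/3, c = 0, d = 6.
So p(x) = -4x^3 - (5/3)x^2 + 6.
The coefficient of x^2 is -5/3.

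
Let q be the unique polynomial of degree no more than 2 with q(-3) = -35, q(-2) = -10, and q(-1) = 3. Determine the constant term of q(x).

Write q(x) = ax^2 + bx + c. Substituting each data point gives a linear system:
  9a - 3b + c = -35
  4a - 2b + c = -10
  a - b + c = 3
Solving the system yields a = -6, b = -5, c = 4.
So q(x) = -6x^2 - 5x + 4.
The constant term is 4.

4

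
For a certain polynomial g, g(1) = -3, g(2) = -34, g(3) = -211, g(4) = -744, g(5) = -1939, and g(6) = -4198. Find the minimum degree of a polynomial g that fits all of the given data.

Forward differences of the values at x = 1, 2, 3, 4, 5, 6:
  g  : -3  -34  -211  -744  -1939  -4198
  Δ  : -31  -177  -533  -1195  -2259
  Δ^2: -146  -356  -662  -1064
  Δ^3: -210  -306  -402
  Δ^4: -96  -96
  Δ^5: 0
The fourth differences are constant (-96) and nonzero, while all higher differences vanish, so the minimal degree is 4.

4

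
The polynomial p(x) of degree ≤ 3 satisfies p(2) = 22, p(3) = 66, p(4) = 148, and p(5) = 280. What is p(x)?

Write p(x) = ax^3 + bx^2 + cx + d. Substituting each data point gives a linear system:
  8a + 4b + 2c + d = 22
  27a + 9b + 3c + d = 66
  64a + 16b + 4c + d = 148
  125a + 25b + 5c + d = 280
Solving the system yields a = 2, b = 1, c = 1, d = 0.
So p(x) = 2x^3 + x^2 + x.
Check: p(4) = 148. ✓

p(x) = 2x^3 + x^2 + x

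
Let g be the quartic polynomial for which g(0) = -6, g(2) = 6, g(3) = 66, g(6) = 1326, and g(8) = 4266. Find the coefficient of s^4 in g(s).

1

Write g(s) = as^4 + bs^3 + cs^2 + ds + e. Substituting each data point gives a linear system:
  e = -6
  16a + 8b + 4c + 2d + e = 6
  81a + 27b + 9c + 3d + e = 66
  1296a + 216b + 36c + 6d + e = 1326
  4096a + 512b + 64c + 8d + e = 4266
Solving the system yields a = 1, b = 1, c = -6, d = 6, e = -6.
So g(s) = s^4 + s^3 - 6s^2 + 6s - 6.
The leading coefficient is 1.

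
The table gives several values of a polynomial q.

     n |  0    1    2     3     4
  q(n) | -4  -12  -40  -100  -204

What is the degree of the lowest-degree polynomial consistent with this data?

3

Forward differences of the values at n = 0, 1, 2, 3, 4:
  q  : -4  -12  -40  -100  -204
  Δ  : -8  -28  -60  -104
  Δ^2: -20  -32  -44
  Δ^3: -12  -12
  Δ^4: 0
The third differences are constant (-12) and nonzero, while all higher differences vanish, so the minimal degree is 3.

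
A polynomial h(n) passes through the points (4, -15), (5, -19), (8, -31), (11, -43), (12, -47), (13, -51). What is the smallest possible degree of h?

Divided differences on the nodes 4, 5, 8, 11, 12, 13:
  order 0: -15  -19  -31  -43  -47  -51
  order 1: -4  -4  -4  -4  -4
  order 2: 0  0  0  0
  order 3: 0  0  0
  order 4: 0  0
  order 5: 0
The order-1 divided differences are all -4 (nonzero) and every higher order vanishes, so the data lies on a polynomial of degree exactly 1.

1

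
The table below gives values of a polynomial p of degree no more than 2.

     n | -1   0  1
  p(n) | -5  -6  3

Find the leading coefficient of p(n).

5

Write p(n) = an^2 + bn + c. Substituting each data point gives a linear system:
  a - b + c = -5
  c = -6
  a + b + c = 3
Solving the system yields a = 5, b = 4, c = -6.
So p(n) = 5n² + 4n - 6.
The leading coefficient is 5.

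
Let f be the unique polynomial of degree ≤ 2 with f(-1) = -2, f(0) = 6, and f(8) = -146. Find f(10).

-244

Using the Lagrange interpolation formula with nodes -1, 0, 8:
  L_0(t) = t(t - 8) / 9
  L_1(t) = (t + 1)(t - 8) / -8
  L_2(t) = (t + 1)t / 72
Then f(t) = -2·L_0(t) + 6·L_1(t) - 146·L_2(t).
Expanding and collecting terms gives f(t) = -3t² + 5t + 6.
Evaluating at t = 10: f(10) = -244.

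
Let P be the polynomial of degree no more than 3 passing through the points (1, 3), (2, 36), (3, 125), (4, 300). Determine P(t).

P(t) = 5t^3 - 2t^2 + 4t - 4

Using the Lagrange interpolation formula with nodes 1, 2, 3, 4:
  L_0(t) = (t - 2)(t - 3)(t - 4) / -6
  L_1(t) = (t - 1)(t - 3)(t - 4) / 2
  L_2(t) = (t - 1)(t - 2)(t - 4) / -2
  L_3(t) = (t - 1)(t - 2)(t - 3) / 6
Then P(t) = 3·L_0(t) + 36·L_1(t) + 125·L_2(t) + 300·L_3(t).
Expanding and collecting terms gives P(t) = 5t^3 - 2t^2 + 4t - 4.
Check: P(3) = 125. ✓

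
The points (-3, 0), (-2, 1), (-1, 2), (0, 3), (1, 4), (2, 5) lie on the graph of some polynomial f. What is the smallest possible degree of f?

Forward differences of the values at n = -3, -2, -1, 0, 1, 2:
  f  : 0  1  2  3  4  5
  Δ  : 1  1  1  1  1
  Δ^2: 0  0  0  0
  Δ^3: 0  0  0
  Δ^4: 0  0
  Δ^5: 0
The first differences are constant (1) and nonzero, while all higher differences vanish, so the minimal degree is 1.

1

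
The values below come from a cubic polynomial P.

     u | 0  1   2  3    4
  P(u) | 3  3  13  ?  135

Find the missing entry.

The 4 known points determine the degree-3 polynomial uniquely.
Write P(u) = au^3 + bu^2 + cu + d. Substituting each data point gives a linear system:
  d = 3
  a + b + c + d = 3
  8a + 4b + 2c + d = 13
  64a + 16b + 4c + d = 135
Solving the system yields a = 3, b = -4, c = 1, d = 3.
So P(u) = 3u³ - 4u² + u + 3.
Then P(3) = 51.

51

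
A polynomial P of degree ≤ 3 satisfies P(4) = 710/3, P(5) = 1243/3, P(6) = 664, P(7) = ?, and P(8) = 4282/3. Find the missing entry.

2993/3

On equispaced nodes a degree-3 polynomial has vanishing fourth forward difference, so
  P(4) - 4·P(5) + 6·P(6) - 4·P(7) + P(8) = 0.
Substituting the known values and solving for P(7):
  -4·P(7) = -11972/3
  P(7) = 2993/3.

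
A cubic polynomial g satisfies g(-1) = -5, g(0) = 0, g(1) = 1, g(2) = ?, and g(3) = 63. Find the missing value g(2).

On equispaced nodes a degree-3 polynomial has vanishing fourth forward difference, so
  g(-1) - 4·g(0) + 6·g(1) - 4·g(2) + g(3) = 0.
Substituting the known values and solving for g(2):
  -4·g(2) = -64
  g(2) = 16.

16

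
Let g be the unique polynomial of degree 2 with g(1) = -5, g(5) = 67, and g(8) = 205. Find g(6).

105

Using the Lagrange interpolation formula with nodes 1, 5, 8:
  L_0(t) = (t - 5)(t - 8) / 28
  L_1(t) = (t - 1)(t - 8) / -12
  L_2(t) = (t - 1)(t - 5) / 21
Then g(t) = -5·L_0(t) + 67·L_1(t) + 205·L_2(t).
Expanding and collecting terms gives g(t) = 4t^2 - 6t - 3.
Evaluating at t = 6: g(6) = 105.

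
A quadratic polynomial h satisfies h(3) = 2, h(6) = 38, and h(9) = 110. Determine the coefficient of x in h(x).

-6

Write h(x) = ax^2 + bx + c. Substituting each data point gives a linear system:
  9a + 3b + c = 2
  36a + 6b + c = 38
  81a + 9b + c = 110
Solving the system yields a = 2, b = -6, c = 2.
So h(x) = 2x² - 6x + 2.
The coefficient of x is -6.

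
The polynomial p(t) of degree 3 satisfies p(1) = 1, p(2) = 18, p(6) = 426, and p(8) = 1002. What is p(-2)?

-38

Write p(t) = at^3 + bt^2 + ct + d. Substituting each data point gives a linear system:
  a + b + c + d = 1
  8a + 4b + 2c + d = 18
  216a + 36b + 6c + d = 426
  512a + 64b + 8c + d = 1002
Solving the system yields a = 2, b = -1, c = 6, d = -6.
So p(t) = 2t^3 - t^2 + 6t - 6.
Then p(-2) = -38.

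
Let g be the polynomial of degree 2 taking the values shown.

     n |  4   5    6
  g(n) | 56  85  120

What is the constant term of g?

0

Write g(n) = an^2 + bn + c. Substituting each data point gives a linear system:
  16a + 4b + c = 56
  25a + 5b + c = 85
  36a + 6b + c = 120
Solving the system yields a = 3, b = 2, c = 0.
So g(n) = 3n^2 + 2n.
The constant term is 0.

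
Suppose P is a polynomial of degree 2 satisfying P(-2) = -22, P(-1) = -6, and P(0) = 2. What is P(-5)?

Write P(s) = as^2 + bs + c. Substituting each data point gives a linear system:
  4a - 2b + c = -22
  a - b + c = -6
  c = 2
Solving the system yields a = -4, b = 4, c = 2.
So P(s) = -4s^2 + 4s + 2.
Then P(-5) = -118.

-118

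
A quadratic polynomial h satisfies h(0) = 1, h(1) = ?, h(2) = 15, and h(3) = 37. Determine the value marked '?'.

On equispaced nodes a degree-2 polynomial has vanishing third forward difference, so
  - h(0) + 3·h(1) - 3·h(2) + h(3) = 0.
Substituting the known values and solving for h(1):
  3·h(1) = 9
  h(1) = 3.

3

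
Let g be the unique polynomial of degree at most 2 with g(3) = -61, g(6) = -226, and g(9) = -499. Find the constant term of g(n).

-4

Write g(n) = an^2 + bn + c. Substituting each data point gives a linear system:
  9a + 3b + c = -61
  36a + 6b + c = -226
  81a + 9b + c = -499
Solving the system yields a = -6, b = -1, c = -4.
So g(n) = -6n^2 - n - 4.
The constant term is -4.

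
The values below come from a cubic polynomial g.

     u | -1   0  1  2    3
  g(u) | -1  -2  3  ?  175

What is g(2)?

50

On equispaced nodes a degree-3 polynomial has vanishing fourth forward difference, so
  g(-1) - 4·g(0) + 6·g(1) - 4·g(2) + g(3) = 0.
Substituting the known values and solving for g(2):
  -4·g(2) = -200
  g(2) = 50.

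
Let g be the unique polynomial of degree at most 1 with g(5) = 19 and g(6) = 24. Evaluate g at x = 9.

39

Write g(x) = ax + b. Substituting each data point gives a linear system:
  5a + b = 19
  6a + b = 24
Solving the system yields a = 5, b = -6.
So g(x) = 5x - 6.
Then g(9) = 39.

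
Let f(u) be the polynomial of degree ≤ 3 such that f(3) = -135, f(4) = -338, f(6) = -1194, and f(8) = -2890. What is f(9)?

Using the Lagrange interpolation formula with nodes 3, 4, 6, 8:
  L_0(u) = (u - 4)(u - 6)(u - 8) / -15
  L_1(u) = (u - 3)(u - 6)(u - 8) / 8
  L_2(u) = (u - 3)(u - 4)(u - 8) / -12
  L_3(u) = (u - 3)(u - 4)(u - 6) / 40
Then f(u) = -135·L_0(u) - 338·L_1(u) - 1194·L_2(u) - 2890·L_3(u).
Expanding and collecting terms gives f(u) = -6u^3 + 3u^2 - 2u + 6.
Evaluating at u = 9: f(9) = -4143.

-4143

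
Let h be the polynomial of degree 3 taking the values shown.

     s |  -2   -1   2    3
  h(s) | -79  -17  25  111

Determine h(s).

Write h(s) = as^3 + bs^2 + cs + d. Substituting each data point gives a linear system:
  -8a + 4b - 2c + d = -79
  -a + b - c + d = -17
  8a + 4b + 2c + d = 25
  27a + 9b + 3c + d = 111
Solving the system yields a = 6, b = -6, c = 2, d = -3.
So h(s) = 6s³ - 6s² + 2s - 3.
Check: h(-1) = -17. ✓

h(s) = 6s^3 - 6s^2 + 2s - 3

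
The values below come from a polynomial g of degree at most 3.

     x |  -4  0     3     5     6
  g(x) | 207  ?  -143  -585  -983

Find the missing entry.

The 4 known points determine the degree-3 polynomial uniquely.
Write g(x) = ax^3 + bx^2 + cx + d. Substituting each data point gives a linear system:
  -64a + 16b - 4c + d = 207
  27a + 9b + 3c + d = -143
  125a + 25b + 5c + d = -585
  216a + 36b + 6c + d = -983
Solving the system yields a = -4, b = -3, c = -1, d = -5.
So g(x) = -4x^3 - 3x^2 - x - 5.
Then g(0) = -5.

-5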